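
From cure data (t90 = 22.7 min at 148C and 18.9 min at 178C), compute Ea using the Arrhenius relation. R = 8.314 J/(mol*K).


T1 = 421.15 K, T2 = 451.15 K
1/T1 - 1/T2 = 1.5789e-04
ln(t1/t2) = ln(22.7/18.9) = 0.1832
Ea = 8.314 * 0.1832 / 1.5789e-04 = 9646.7077 J/mol
Ea = 9.65 kJ/mol

9.65 kJ/mol


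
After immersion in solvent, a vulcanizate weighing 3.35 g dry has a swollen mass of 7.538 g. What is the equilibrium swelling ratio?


Q = W_swollen / W_dry
Q = 7.538 / 3.35
Q = 2.25

Q = 2.25


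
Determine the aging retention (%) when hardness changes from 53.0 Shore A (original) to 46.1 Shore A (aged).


Retention = aged / original * 100
= 46.1 / 53.0 * 100
= 87.0%

87.0%


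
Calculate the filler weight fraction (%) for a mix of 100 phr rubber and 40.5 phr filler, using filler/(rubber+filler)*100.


Filler % = filler / (rubber + filler) * 100
= 40.5 / (100 + 40.5) * 100
= 40.5 / 140.5 * 100
= 28.83%

28.83%


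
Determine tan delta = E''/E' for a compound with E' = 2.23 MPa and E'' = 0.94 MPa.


tan delta = E'' / E'
= 0.94 / 2.23
= 0.4215

tan delta = 0.4215


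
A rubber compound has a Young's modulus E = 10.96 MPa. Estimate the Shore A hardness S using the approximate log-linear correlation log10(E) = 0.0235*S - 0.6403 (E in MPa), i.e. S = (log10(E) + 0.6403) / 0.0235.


log10(E) = 0.0235*S - 0.6403  =>  S = (log10(E) + 0.6403) / 0.0235
log10(10.96) = 1.039811
S = (1.039811 + 0.6403) / 0.0235 = 1.680111 / 0.0235
S = 71.5

Shore A = 71.5


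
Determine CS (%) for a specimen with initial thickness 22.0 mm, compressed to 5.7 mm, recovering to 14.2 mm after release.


CS = (t0 - recovered) / (t0 - ts) * 100
= (22.0 - 14.2) / (22.0 - 5.7) * 100
= 7.8 / 16.3 * 100
= 47.9%

47.9%


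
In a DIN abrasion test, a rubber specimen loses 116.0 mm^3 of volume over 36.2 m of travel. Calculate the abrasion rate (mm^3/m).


Rate = volume_loss / distance
= 116.0 / 36.2
= 3.204 mm^3/m

3.204 mm^3/m


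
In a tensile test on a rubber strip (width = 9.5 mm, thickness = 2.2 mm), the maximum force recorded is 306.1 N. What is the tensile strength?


Area = width * thickness = 9.5 * 2.2 = 20.9 mm^2
TS = force / area = 306.1 / 20.9 = 14.65 MPa

14.65 MPa


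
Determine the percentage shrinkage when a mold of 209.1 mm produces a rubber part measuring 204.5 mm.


Shrinkage = (mold - part) / mold * 100
= (209.1 - 204.5) / 209.1 * 100
= 4.6 / 209.1 * 100
= 2.2%

2.2%


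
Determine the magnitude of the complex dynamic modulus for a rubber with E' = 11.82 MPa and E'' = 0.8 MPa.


|E*| = sqrt(E'^2 + E''^2)
= sqrt(11.82^2 + 0.8^2)
= sqrt(139.7124 + 0.6400)
= 11.847 MPa

11.847 MPa


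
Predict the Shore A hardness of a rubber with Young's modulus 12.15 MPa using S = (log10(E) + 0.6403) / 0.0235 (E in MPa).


log10(E) = 0.0235*S - 0.6403  =>  S = (log10(E) + 0.6403) / 0.0235
log10(12.15) = 1.084576
S = (1.084576 + 0.6403) / 0.0235 = 1.724876 / 0.0235
S = 73.4

Shore A = 73.4


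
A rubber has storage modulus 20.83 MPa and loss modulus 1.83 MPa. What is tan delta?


tan delta = E'' / E'
= 1.83 / 20.83
= 0.0879

tan delta = 0.0879


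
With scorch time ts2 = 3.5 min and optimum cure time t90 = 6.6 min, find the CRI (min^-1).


CRI = 100 / (t90 - ts2)
= 100 / (6.6 - 3.5)
= 100 / 3.1
= 32.26 min^-1

32.26 min^-1


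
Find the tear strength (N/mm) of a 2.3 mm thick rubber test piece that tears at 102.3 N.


Tear strength = force / thickness
= 102.3 / 2.3
= 44.48 N/mm

44.48 N/mm


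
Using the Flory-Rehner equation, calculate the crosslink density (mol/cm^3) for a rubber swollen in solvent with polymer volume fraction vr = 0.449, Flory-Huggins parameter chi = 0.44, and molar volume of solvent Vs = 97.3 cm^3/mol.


ln(1 - vr) = ln(1 - 0.449) = -0.5960
Numerator = -((-0.5960) + 0.449 + 0.44 * 0.449^2) = 0.0583
Denominator = 97.3 * (0.449^(1/3) - 0.449/2) = 52.6628
nu = 0.0583 / 52.6628 = 0.0011 mol/cm^3

0.0011 mol/cm^3


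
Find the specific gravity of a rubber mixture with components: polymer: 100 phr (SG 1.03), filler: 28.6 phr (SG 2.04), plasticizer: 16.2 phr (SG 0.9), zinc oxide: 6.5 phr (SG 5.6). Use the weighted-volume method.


Sum of weights = 151.3
Volume contributions:
  polymer: 100/1.03 = 97.0874
  filler: 28.6/2.04 = 14.0196
  plasticizer: 16.2/0.9 = 18.0000
  zinc oxide: 6.5/5.6 = 1.1607
Sum of volumes = 130.2677
SG = 151.3 / 130.2677 = 1.161

SG = 1.161


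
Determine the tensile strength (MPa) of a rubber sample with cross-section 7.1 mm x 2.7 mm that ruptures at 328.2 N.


Area = width * thickness = 7.1 * 2.7 = 19.17 mm^2
TS = force / area = 328.2 / 19.17 = 17.12 MPa

17.12 MPa


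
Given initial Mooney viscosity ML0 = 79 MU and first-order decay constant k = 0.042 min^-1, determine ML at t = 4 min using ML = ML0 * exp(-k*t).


ML = ML0 * exp(-k * t)
ML = 79 * exp(-0.042 * 4)
ML = 79 * 0.8454
ML = 66.78 MU

66.78 MU


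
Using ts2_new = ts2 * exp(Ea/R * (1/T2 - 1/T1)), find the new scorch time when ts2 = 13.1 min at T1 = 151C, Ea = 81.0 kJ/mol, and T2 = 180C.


Convert temperatures: T1 = 151 + 273.15 = 424.15 K, T2 = 180 + 273.15 = 453.15 K
ts2_new = 13.1 * exp(81000 / 8.314 * (1/453.15 - 1/424.15))
1/T2 - 1/T1 = -1.5088e-04
ts2_new = 3.01 min

3.01 min


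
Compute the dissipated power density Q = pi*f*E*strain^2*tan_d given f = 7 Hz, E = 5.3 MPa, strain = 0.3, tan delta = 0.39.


Q = pi * f * E * strain^2 * tan_d
= pi * 7 * 5.3 * 0.3^2 * 0.39
= pi * 7 * 5.3 * 0.0900 * 0.39
= 4.0910

Q = 4.0910


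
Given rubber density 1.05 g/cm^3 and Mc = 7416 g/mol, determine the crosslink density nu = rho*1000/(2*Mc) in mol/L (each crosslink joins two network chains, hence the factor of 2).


nu = rho * 1000 / (2 * Mc)
nu = 1.05 * 1000 / (2 * 7416)
nu = 1050.0 / 14832
nu = 0.0708 mol/L

0.0708 mol/L


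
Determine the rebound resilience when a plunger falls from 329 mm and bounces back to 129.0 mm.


Resilience = h_rebound / h_drop * 100
= 129.0 / 329 * 100
= 39.2%

39.2%


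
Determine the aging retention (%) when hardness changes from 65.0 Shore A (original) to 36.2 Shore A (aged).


Retention = aged / original * 100
= 36.2 / 65.0 * 100
= 55.7%

55.7%


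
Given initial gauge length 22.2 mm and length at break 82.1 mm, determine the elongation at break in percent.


Elongation = (Lf - L0) / L0 * 100
= (82.1 - 22.2) / 22.2 * 100
= 59.9 / 22.2 * 100
= 269.8%

269.8%


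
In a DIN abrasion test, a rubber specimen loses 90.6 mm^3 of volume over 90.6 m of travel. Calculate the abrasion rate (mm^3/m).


Rate = volume_loss / distance
= 90.6 / 90.6
= 1.0 mm^3/m

1.0 mm^3/m


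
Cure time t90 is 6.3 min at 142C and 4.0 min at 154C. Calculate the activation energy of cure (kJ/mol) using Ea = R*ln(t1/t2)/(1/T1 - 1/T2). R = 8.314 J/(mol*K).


T1 = 415.15 K, T2 = 427.15 K
1/T1 - 1/T2 = 6.7670e-05
ln(t1/t2) = ln(6.3/4.0) = 0.4543
Ea = 8.314 * 0.4543 / 6.7670e-05 = 55810.2803 J/mol
Ea = 55.81 kJ/mol

55.81 kJ/mol


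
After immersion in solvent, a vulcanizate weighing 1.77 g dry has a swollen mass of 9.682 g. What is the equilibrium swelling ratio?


Q = W_swollen / W_dry
Q = 9.682 / 1.77
Q = 5.47

Q = 5.47


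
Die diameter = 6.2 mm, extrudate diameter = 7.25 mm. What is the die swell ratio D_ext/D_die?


Die swell ratio = D_extrudate / D_die
= 7.25 / 6.2
= 1.169

Die swell = 1.169


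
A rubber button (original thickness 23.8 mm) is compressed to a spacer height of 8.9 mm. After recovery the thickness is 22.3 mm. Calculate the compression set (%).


CS = (t0 - recovered) / (t0 - ts) * 100
= (23.8 - 22.3) / (23.8 - 8.9) * 100
= 1.5 / 14.9 * 100
= 10.1%

10.1%


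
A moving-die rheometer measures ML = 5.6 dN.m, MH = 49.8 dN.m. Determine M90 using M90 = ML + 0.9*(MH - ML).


M90 = ML + 0.9 * (MH - ML)
M90 = 5.6 + 0.9 * (49.8 - 5.6)
M90 = 5.6 + 0.9 * 44.2
M90 = 45.38 dN.m

45.38 dN.m


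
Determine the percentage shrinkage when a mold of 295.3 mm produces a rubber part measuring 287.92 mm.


Shrinkage = (mold - part) / mold * 100
= (295.3 - 287.92) / 295.3 * 100
= 7.38 / 295.3 * 100
= 2.5%

2.5%


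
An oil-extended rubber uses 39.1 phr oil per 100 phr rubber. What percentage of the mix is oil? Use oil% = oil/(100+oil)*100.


Oil % = oil / (100 + oil) * 100
= 39.1 / (100 + 39.1) * 100
= 39.1 / 139.1 * 100
= 28.11%

28.11%


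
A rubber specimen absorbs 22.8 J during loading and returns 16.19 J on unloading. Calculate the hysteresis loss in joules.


Hysteresis loss = loading - unloading
= 22.8 - 16.19
= 6.61 J

6.61 J


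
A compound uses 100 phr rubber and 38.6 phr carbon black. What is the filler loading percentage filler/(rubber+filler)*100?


Filler % = filler / (rubber + filler) * 100
= 38.6 / (100 + 38.6) * 100
= 38.6 / 138.6 * 100
= 27.85%

27.85%


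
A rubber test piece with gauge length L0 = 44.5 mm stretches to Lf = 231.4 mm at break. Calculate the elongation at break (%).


Elongation = (Lf - L0) / L0 * 100
= (231.4 - 44.5) / 44.5 * 100
= 186.9 / 44.5 * 100
= 420.0%

420.0%


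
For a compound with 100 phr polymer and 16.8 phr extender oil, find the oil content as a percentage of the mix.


Oil % = oil / (100 + oil) * 100
= 16.8 / (100 + 16.8) * 100
= 16.8 / 116.8 * 100
= 14.38%

14.38%


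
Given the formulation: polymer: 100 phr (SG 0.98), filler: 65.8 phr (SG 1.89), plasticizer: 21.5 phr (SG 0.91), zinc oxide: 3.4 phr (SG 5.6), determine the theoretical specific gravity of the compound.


Sum of weights = 190.7
Volume contributions:
  polymer: 100/0.98 = 102.0408
  filler: 65.8/1.89 = 34.8148
  plasticizer: 21.5/0.91 = 23.6264
  zinc oxide: 3.4/5.6 = 0.6071
Sum of volumes = 161.0891
SG = 190.7 / 161.0891 = 1.184

SG = 1.184


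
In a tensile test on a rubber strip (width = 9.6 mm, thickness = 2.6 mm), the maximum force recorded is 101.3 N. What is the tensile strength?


Area = width * thickness = 9.6 * 2.6 = 24.96 mm^2
TS = force / area = 101.3 / 24.96 = 4.06 MPa

4.06 MPa


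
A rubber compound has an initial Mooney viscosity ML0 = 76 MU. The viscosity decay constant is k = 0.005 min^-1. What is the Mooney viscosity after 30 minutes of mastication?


ML = ML0 * exp(-k * t)
ML = 76 * exp(-0.005 * 30)
ML = 76 * 0.8607
ML = 65.41 MU

65.41 MU


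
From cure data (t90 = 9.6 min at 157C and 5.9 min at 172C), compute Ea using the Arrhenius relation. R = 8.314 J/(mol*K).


T1 = 430.15 K, T2 = 445.15 K
1/T1 - 1/T2 = 7.8337e-05
ln(t1/t2) = ln(9.6/5.9) = 0.4868
Ea = 8.314 * 0.4868 / 7.8337e-05 = 51666.0457 J/mol
Ea = 51.67 kJ/mol

51.67 kJ/mol


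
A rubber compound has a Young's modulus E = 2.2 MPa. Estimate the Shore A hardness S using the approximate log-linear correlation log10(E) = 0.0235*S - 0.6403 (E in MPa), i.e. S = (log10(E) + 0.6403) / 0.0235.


log10(E) = 0.0235*S - 0.6403  =>  S = (log10(E) + 0.6403) / 0.0235
log10(2.2) = 0.342423
S = (0.342423 + 0.6403) / 0.0235 = 0.982723 / 0.0235
S = 41.8

Shore A = 41.8


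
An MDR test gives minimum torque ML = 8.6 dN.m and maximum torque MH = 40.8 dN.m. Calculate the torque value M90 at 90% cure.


M90 = ML + 0.9 * (MH - ML)
M90 = 8.6 + 0.9 * (40.8 - 8.6)
M90 = 8.6 + 0.9 * 32.2
M90 = 37.58 dN.m

37.58 dN.m


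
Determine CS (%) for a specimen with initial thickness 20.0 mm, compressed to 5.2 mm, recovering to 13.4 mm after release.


CS = (t0 - recovered) / (t0 - ts) * 100
= (20.0 - 13.4) / (20.0 - 5.2) * 100
= 6.6 / 14.8 * 100
= 44.6%

44.6%


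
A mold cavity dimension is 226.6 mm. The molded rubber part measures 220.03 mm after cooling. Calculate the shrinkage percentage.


Shrinkage = (mold - part) / mold * 100
= (226.6 - 220.03) / 226.6 * 100
= 6.57 / 226.6 * 100
= 2.9%

2.9%


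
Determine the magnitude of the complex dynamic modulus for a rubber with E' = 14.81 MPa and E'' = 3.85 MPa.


|E*| = sqrt(E'^2 + E''^2)
= sqrt(14.81^2 + 3.85^2)
= sqrt(219.3361 + 14.8225)
= 15.302 MPa

15.302 MPa


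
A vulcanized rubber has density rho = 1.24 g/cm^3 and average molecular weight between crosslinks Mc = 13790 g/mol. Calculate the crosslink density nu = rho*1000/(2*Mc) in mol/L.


nu = rho * 1000 / (2 * Mc)
nu = 1.24 * 1000 / (2 * 13790)
nu = 1240.0 / 27580
nu = 0.0450 mol/L

0.0450 mol/L


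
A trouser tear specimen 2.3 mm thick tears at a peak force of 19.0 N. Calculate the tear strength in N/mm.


Tear strength = force / thickness
= 19.0 / 2.3
= 8.26 N/mm

8.26 N/mm


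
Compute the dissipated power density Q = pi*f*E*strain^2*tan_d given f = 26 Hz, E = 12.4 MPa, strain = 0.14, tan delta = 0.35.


Q = pi * f * E * strain^2 * tan_d
= pi * 26 * 12.4 * 0.14^2 * 0.35
= pi * 26 * 12.4 * 0.0196 * 0.35
= 6.9481

Q = 6.9481


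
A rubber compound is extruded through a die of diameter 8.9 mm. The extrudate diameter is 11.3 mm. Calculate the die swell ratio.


Die swell ratio = D_extrudate / D_die
= 11.3 / 8.9
= 1.27

Die swell = 1.27


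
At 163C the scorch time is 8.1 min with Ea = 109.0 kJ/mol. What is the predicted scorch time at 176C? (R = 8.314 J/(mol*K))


Convert temperatures: T1 = 163 + 273.15 = 436.15 K, T2 = 176 + 273.15 = 449.15 K
ts2_new = 8.1 * exp(109000 / 8.314 * (1/449.15 - 1/436.15))
1/T2 - 1/T1 = -6.6361e-05
ts2_new = 3.39 min

3.39 min


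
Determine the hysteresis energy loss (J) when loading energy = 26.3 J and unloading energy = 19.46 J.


Hysteresis loss = loading - unloading
= 26.3 - 19.46
= 6.84 J

6.84 J


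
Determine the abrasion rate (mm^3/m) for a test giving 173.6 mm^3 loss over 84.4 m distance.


Rate = volume_loss / distance
= 173.6 / 84.4
= 2.057 mm^3/m

2.057 mm^3/m


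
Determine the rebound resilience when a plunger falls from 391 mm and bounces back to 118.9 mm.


Resilience = h_rebound / h_drop * 100
= 118.9 / 391 * 100
= 30.4%

30.4%


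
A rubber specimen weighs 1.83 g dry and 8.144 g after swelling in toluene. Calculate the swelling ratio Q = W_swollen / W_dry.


Q = W_swollen / W_dry
Q = 8.144 / 1.83
Q = 4.45

Q = 4.45


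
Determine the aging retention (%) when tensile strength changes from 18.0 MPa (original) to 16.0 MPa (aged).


Retention = aged / original * 100
= 16.0 / 18.0 * 100
= 88.9%

88.9%


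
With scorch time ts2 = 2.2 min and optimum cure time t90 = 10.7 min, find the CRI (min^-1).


CRI = 100 / (t90 - ts2)
= 100 / (10.7 - 2.2)
= 100 / 8.5
= 11.76 min^-1

11.76 min^-1


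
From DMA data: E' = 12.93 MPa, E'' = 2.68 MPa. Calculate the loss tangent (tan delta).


tan delta = E'' / E'
= 2.68 / 12.93
= 0.2073

tan delta = 0.2073


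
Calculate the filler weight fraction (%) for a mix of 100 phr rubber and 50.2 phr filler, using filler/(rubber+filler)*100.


Filler % = filler / (rubber + filler) * 100
= 50.2 / (100 + 50.2) * 100
= 50.2 / 150.2 * 100
= 33.42%

33.42%


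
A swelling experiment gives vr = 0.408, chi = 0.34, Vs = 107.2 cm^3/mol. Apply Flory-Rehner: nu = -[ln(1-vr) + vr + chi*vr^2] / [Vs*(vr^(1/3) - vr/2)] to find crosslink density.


ln(1 - vr) = ln(1 - 0.408) = -0.5242
Numerator = -((-0.5242) + 0.408 + 0.34 * 0.408^2) = 0.0597
Denominator = 107.2 * (0.408^(1/3) - 0.408/2) = 57.6399
nu = 0.0597 / 57.6399 = 0.0010 mol/cm^3

0.0010 mol/cm^3


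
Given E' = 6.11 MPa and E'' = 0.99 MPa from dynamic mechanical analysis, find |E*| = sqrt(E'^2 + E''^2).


|E*| = sqrt(E'^2 + E''^2)
= sqrt(6.11^2 + 0.99^2)
= sqrt(37.3321 + 0.9801)
= 6.19 MPa

6.19 MPa


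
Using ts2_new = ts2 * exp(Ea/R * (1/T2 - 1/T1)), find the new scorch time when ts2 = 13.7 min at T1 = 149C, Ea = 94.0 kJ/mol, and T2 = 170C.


Convert temperatures: T1 = 149 + 273.15 = 422.15 K, T2 = 170 + 273.15 = 443.15 K
ts2_new = 13.7 * exp(94000 / 8.314 * (1/443.15 - 1/422.15))
1/T2 - 1/T1 = -1.1225e-04
ts2_new = 3.85 min

3.85 min


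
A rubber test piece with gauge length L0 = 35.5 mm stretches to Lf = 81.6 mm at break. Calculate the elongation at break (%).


Elongation = (Lf - L0) / L0 * 100
= (81.6 - 35.5) / 35.5 * 100
= 46.1 / 35.5 * 100
= 129.9%

129.9%


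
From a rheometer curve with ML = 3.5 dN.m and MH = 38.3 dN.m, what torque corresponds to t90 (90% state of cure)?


M90 = ML + 0.9 * (MH - ML)
M90 = 3.5 + 0.9 * (38.3 - 3.5)
M90 = 3.5 + 0.9 * 34.8
M90 = 34.82 dN.m

34.82 dN.m


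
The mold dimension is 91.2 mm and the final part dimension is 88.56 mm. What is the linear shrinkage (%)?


Shrinkage = (mold - part) / mold * 100
= (91.2 - 88.56) / 91.2 * 100
= 2.64 / 91.2 * 100
= 2.89%

2.89%


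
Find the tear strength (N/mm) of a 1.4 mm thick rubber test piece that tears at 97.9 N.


Tear strength = force / thickness
= 97.9 / 1.4
= 69.93 N/mm

69.93 N/mm


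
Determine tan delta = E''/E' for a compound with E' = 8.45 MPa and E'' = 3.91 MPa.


tan delta = E'' / E'
= 3.91 / 8.45
= 0.4627

tan delta = 0.4627


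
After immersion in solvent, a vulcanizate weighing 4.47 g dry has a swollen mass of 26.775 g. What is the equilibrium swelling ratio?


Q = W_swollen / W_dry
Q = 26.775 / 4.47
Q = 5.99

Q = 5.99


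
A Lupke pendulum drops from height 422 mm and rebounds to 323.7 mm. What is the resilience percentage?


Resilience = h_rebound / h_drop * 100
= 323.7 / 422 * 100
= 76.7%

76.7%


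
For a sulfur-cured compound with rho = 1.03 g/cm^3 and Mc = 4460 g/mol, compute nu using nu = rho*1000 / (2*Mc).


nu = rho * 1000 / (2 * Mc)
nu = 1.03 * 1000 / (2 * 4460)
nu = 1030.0 / 8920
nu = 0.1155 mol/L

0.1155 mol/L


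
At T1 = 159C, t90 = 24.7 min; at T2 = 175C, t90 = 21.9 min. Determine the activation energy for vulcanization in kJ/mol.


T1 = 432.15 K, T2 = 448.15 K
1/T1 - 1/T2 = 8.2616e-05
ln(t1/t2) = ln(24.7/21.9) = 0.1203
Ea = 8.314 * 0.1203 / 8.2616e-05 = 12108.0312 J/mol
Ea = 12.11 kJ/mol

12.11 kJ/mol


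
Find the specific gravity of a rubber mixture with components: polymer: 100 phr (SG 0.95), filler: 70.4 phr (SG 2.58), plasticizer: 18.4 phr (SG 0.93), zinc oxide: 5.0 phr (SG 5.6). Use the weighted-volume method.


Sum of weights = 193.8
Volume contributions:
  polymer: 100/0.95 = 105.2632
  filler: 70.4/2.58 = 27.2868
  plasticizer: 18.4/0.93 = 19.7849
  zinc oxide: 5.0/5.6 = 0.8929
Sum of volumes = 153.2278
SG = 193.8 / 153.2278 = 1.265

SG = 1.265


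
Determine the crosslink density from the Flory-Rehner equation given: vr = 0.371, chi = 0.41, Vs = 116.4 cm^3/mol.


ln(1 - vr) = ln(1 - 0.371) = -0.4636
Numerator = -((-0.4636) + 0.371 + 0.41 * 0.371^2) = 0.0362
Denominator = 116.4 * (0.371^(1/3) - 0.371/2) = 62.0472
nu = 0.0362 / 62.0472 = 5.8329e-04 mol/cm^3

5.8329e-04 mol/cm^3


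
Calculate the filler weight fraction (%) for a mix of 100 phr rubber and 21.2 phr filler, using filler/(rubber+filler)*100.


Filler % = filler / (rubber + filler) * 100
= 21.2 / (100 + 21.2) * 100
= 21.2 / 121.2 * 100
= 17.49%

17.49%


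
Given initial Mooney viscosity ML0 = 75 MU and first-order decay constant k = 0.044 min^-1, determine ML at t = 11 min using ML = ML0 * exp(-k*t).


ML = ML0 * exp(-k * t)
ML = 75 * exp(-0.044 * 11)
ML = 75 * 0.6163
ML = 46.22 MU

46.22 MU


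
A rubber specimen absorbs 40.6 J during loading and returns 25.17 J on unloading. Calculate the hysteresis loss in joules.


Hysteresis loss = loading - unloading
= 40.6 - 25.17
= 15.43 J

15.43 J


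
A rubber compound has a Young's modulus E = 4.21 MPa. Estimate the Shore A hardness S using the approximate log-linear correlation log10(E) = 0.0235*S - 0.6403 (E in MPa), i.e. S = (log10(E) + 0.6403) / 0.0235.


log10(E) = 0.0235*S - 0.6403  =>  S = (log10(E) + 0.6403) / 0.0235
log10(4.21) = 0.624282
S = (0.624282 + 0.6403) / 0.0235 = 1.264582 / 0.0235
S = 53.8

Shore A = 53.8


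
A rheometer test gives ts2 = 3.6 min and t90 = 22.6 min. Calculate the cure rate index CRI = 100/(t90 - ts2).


CRI = 100 / (t90 - ts2)
= 100 / (22.6 - 3.6)
= 100 / 19.0
= 5.26 min^-1

5.26 min^-1


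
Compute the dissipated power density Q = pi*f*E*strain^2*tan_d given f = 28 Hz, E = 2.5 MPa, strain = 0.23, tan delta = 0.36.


Q = pi * f * E * strain^2 * tan_d
= pi * 28 * 2.5 * 0.23^2 * 0.36
= pi * 28 * 2.5 * 0.0529 * 0.36
= 4.1880

Q = 4.1880


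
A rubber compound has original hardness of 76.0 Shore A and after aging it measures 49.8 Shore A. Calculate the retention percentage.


Retention = aged / original * 100
= 49.8 / 76.0 * 100
= 65.5%

65.5%


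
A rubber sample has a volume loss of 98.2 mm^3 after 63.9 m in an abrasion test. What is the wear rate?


Rate = volume_loss / distance
= 98.2 / 63.9
= 1.537 mm^3/m

1.537 mm^3/m


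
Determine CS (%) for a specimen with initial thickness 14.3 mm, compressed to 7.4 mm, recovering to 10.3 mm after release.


CS = (t0 - recovered) / (t0 - ts) * 100
= (14.3 - 10.3) / (14.3 - 7.4) * 100
= 4.0 / 6.9 * 100
= 58.0%

58.0%


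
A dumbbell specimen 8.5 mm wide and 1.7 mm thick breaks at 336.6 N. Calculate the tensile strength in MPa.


Area = width * thickness = 8.5 * 1.7 = 14.45 mm^2
TS = force / area = 336.6 / 14.45 = 23.29 MPa

23.29 MPa


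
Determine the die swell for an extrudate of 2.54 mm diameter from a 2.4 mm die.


Die swell ratio = D_extrudate / D_die
= 2.54 / 2.4
= 1.058

Die swell = 1.058


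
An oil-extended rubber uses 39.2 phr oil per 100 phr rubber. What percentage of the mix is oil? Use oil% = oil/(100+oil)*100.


Oil % = oil / (100 + oil) * 100
= 39.2 / (100 + 39.2) * 100
= 39.2 / 139.2 * 100
= 28.16%

28.16%


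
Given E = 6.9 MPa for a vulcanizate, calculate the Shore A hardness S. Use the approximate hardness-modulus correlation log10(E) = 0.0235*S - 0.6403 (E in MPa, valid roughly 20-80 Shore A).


log10(E) = 0.0235*S - 0.6403  =>  S = (log10(E) + 0.6403) / 0.0235
log10(6.9) = 0.838849
S = (0.838849 + 0.6403) / 0.0235 = 1.479149 / 0.0235
S = 62.9

Shore A = 62.9


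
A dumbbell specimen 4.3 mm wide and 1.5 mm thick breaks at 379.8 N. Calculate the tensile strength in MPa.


Area = width * thickness = 4.3 * 1.5 = 6.45 mm^2
TS = force / area = 379.8 / 6.45 = 58.88 MPa

58.88 MPa


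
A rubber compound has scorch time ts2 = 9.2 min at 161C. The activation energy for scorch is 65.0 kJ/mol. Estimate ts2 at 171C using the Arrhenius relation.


Convert temperatures: T1 = 161 + 273.15 = 434.15 K, T2 = 171 + 273.15 = 444.15 K
ts2_new = 9.2 * exp(65000 / 8.314 * (1/444.15 - 1/434.15))
1/T2 - 1/T1 = -5.1860e-05
ts2_new = 6.13 min

6.13 min


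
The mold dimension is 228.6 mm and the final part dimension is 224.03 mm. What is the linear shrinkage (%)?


Shrinkage = (mold - part) / mold * 100
= (228.6 - 224.03) / 228.6 * 100
= 4.57 / 228.6 * 100
= 2.0%

2.0%


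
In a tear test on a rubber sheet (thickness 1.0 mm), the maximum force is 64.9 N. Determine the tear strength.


Tear strength = force / thickness
= 64.9 / 1.0
= 64.9 N/mm

64.9 N/mm


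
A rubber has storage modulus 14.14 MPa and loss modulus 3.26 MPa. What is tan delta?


tan delta = E'' / E'
= 3.26 / 14.14
= 0.2306

tan delta = 0.2306


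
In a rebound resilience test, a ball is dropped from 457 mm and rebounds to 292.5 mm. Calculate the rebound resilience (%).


Resilience = h_rebound / h_drop * 100
= 292.5 / 457 * 100
= 64.0%

64.0%


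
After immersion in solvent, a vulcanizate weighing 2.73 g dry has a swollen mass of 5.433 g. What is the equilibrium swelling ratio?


Q = W_swollen / W_dry
Q = 5.433 / 2.73
Q = 1.99

Q = 1.99


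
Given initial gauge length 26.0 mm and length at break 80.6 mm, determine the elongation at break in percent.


Elongation = (Lf - L0) / L0 * 100
= (80.6 - 26.0) / 26.0 * 100
= 54.6 / 26.0 * 100
= 210.0%

210.0%


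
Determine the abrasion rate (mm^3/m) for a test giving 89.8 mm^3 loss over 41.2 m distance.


Rate = volume_loss / distance
= 89.8 / 41.2
= 2.18 mm^3/m

2.18 mm^3/m


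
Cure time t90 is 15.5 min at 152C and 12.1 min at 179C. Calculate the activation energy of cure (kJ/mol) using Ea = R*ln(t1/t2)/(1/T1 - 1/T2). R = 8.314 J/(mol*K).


T1 = 425.15 K, T2 = 452.15 K
1/T1 - 1/T2 = 1.4046e-04
ln(t1/t2) = ln(15.5/12.1) = 0.2476
Ea = 8.314 * 0.2476 / 1.4046e-04 = 14658.2542 J/mol
Ea = 14.66 kJ/mol

14.66 kJ/mol


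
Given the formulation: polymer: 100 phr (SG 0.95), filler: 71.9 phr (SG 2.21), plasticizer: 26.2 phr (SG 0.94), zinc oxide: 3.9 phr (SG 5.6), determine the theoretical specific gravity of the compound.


Sum of weights = 202.0
Volume contributions:
  polymer: 100/0.95 = 105.2632
  filler: 71.9/2.21 = 32.5339
  plasticizer: 26.2/0.94 = 27.8723
  zinc oxide: 3.9/5.6 = 0.6964
Sum of volumes = 166.3659
SG = 202.0 / 166.3659 = 1.214

SG = 1.214


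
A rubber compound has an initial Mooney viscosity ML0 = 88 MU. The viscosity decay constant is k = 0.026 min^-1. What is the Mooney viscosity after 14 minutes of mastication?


ML = ML0 * exp(-k * t)
ML = 88 * exp(-0.026 * 14)
ML = 88 * 0.6949
ML = 61.15 MU

61.15 MU


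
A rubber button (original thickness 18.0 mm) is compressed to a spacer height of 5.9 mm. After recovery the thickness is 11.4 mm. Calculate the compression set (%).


CS = (t0 - recovered) / (t0 - ts) * 100
= (18.0 - 11.4) / (18.0 - 5.9) * 100
= 6.6 / 12.1 * 100
= 54.5%

54.5%


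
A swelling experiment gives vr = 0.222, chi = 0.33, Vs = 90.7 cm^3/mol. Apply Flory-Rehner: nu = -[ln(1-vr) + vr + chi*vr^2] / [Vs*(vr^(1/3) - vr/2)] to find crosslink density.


ln(1 - vr) = ln(1 - 0.222) = -0.2510
Numerator = -((-0.2510) + 0.222 + 0.33 * 0.222^2) = 0.0128
Denominator = 90.7 * (0.222^(1/3) - 0.222/2) = 44.8516
nu = 0.0128 / 44.8516 = 2.8461e-04 mol/cm^3

2.8461e-04 mol/cm^3


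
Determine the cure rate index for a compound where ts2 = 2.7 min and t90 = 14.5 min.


CRI = 100 / (t90 - ts2)
= 100 / (14.5 - 2.7)
= 100 / 11.8
= 8.47 min^-1

8.47 min^-1


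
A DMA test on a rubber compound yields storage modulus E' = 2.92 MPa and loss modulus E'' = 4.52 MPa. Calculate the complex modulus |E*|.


|E*| = sqrt(E'^2 + E''^2)
= sqrt(2.92^2 + 4.52^2)
= sqrt(8.5264 + 20.4304)
= 5.381 MPa

5.381 MPa


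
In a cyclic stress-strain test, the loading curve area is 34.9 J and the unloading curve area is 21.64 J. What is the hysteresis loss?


Hysteresis loss = loading - unloading
= 34.9 - 21.64
= 13.26 J

13.26 J


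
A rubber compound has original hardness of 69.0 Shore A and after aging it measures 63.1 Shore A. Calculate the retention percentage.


Retention = aged / original * 100
= 63.1 / 69.0 * 100
= 91.4%

91.4%


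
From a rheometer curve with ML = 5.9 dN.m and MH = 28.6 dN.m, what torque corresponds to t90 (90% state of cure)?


M90 = ML + 0.9 * (MH - ML)
M90 = 5.9 + 0.9 * (28.6 - 5.9)
M90 = 5.9 + 0.9 * 22.7
M90 = 26.33 dN.m

26.33 dN.m


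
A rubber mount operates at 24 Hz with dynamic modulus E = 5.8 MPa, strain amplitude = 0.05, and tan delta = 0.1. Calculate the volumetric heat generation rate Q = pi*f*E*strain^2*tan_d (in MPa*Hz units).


Q = pi * f * E * strain^2 * tan_d
= pi * 24 * 5.8 * 0.05^2 * 0.1
= pi * 24 * 5.8 * 0.0025 * 0.1
= 0.1093

Q = 0.1093


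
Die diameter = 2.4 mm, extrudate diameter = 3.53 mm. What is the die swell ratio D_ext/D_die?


Die swell ratio = D_extrudate / D_die
= 3.53 / 2.4
= 1.471

Die swell = 1.471


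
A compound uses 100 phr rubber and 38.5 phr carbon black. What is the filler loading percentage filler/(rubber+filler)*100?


Filler % = filler / (rubber + filler) * 100
= 38.5 / (100 + 38.5) * 100
= 38.5 / 138.5 * 100
= 27.8%

27.8%


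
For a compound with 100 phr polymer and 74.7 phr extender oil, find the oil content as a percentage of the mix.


Oil % = oil / (100 + oil) * 100
= 74.7 / (100 + 74.7) * 100
= 74.7 / 174.7 * 100
= 42.76%

42.76%


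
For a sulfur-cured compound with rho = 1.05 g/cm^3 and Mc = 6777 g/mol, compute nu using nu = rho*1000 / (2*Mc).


nu = rho * 1000 / (2 * Mc)
nu = 1.05 * 1000 / (2 * 6777)
nu = 1050.0 / 13554
nu = 0.0775 mol/L

0.0775 mol/L


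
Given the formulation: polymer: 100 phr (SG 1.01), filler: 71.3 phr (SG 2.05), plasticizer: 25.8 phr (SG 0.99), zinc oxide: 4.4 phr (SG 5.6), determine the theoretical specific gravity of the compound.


Sum of weights = 201.5
Volume contributions:
  polymer: 100/1.01 = 99.0099
  filler: 71.3/2.05 = 34.7805
  plasticizer: 25.8/0.99 = 26.0606
  zinc oxide: 4.4/5.6 = 0.7857
Sum of volumes = 160.6367
SG = 201.5 / 160.6367 = 1.254

SG = 1.254


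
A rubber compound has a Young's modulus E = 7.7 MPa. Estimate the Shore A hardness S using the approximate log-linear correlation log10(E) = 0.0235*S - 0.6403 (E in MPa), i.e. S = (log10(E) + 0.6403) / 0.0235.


log10(E) = 0.0235*S - 0.6403  =>  S = (log10(E) + 0.6403) / 0.0235
log10(7.7) = 0.886491
S = (0.886491 + 0.6403) / 0.0235 = 1.526791 / 0.0235
S = 65.0

Shore A = 65.0


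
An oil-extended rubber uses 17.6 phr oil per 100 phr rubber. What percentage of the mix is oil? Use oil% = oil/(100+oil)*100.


Oil % = oil / (100 + oil) * 100
= 17.6 / (100 + 17.6) * 100
= 17.6 / 117.6 * 100
= 14.97%

14.97%


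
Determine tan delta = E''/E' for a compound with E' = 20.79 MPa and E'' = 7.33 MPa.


tan delta = E'' / E'
= 7.33 / 20.79
= 0.3526

tan delta = 0.3526


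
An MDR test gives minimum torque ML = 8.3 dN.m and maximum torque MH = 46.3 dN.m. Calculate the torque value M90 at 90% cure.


M90 = ML + 0.9 * (MH - ML)
M90 = 8.3 + 0.9 * (46.3 - 8.3)
M90 = 8.3 + 0.9 * 38.0
M90 = 42.5 dN.m

42.5 dN.m


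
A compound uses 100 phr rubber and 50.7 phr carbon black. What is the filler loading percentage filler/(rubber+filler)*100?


Filler % = filler / (rubber + filler) * 100
= 50.7 / (100 + 50.7) * 100
= 50.7 / 150.7 * 100
= 33.64%

33.64%


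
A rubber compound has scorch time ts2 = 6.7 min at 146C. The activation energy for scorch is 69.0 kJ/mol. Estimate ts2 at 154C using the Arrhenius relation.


Convert temperatures: T1 = 146 + 273.15 = 419.15 K, T2 = 154 + 273.15 = 427.15 K
ts2_new = 6.7 * exp(69000 / 8.314 * (1/427.15 - 1/419.15))
1/T2 - 1/T1 = -4.4683e-05
ts2_new = 4.62 min

4.62 min


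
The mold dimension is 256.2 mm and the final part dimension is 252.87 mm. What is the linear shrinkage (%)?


Shrinkage = (mold - part) / mold * 100
= (256.2 - 252.87) / 256.2 * 100
= 3.33 / 256.2 * 100
= 1.3%

1.3%


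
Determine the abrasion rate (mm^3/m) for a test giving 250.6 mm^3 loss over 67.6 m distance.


Rate = volume_loss / distance
= 250.6 / 67.6
= 3.707 mm^3/m

3.707 mm^3/m


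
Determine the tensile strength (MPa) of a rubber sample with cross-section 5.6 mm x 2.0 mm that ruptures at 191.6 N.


Area = width * thickness = 5.6 * 2.0 = 11.2 mm^2
TS = force / area = 191.6 / 11.2 = 17.11 MPa

17.11 MPa


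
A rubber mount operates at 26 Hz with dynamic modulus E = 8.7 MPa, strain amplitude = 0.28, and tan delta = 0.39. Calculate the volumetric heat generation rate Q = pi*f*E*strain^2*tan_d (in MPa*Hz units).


Q = pi * f * E * strain^2 * tan_d
= pi * 26 * 8.7 * 0.28^2 * 0.39
= pi * 26 * 8.7 * 0.0784 * 0.39
= 21.7282

Q = 21.7282


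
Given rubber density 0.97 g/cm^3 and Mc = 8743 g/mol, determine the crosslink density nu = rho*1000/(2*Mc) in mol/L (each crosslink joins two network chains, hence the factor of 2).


nu = rho * 1000 / (2 * Mc)
nu = 0.97 * 1000 / (2 * 8743)
nu = 970.0 / 17486
nu = 0.0555 mol/L

0.0555 mol/L


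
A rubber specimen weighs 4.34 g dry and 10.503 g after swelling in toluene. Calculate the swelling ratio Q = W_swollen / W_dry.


Q = W_swollen / W_dry
Q = 10.503 / 4.34
Q = 2.42

Q = 2.42


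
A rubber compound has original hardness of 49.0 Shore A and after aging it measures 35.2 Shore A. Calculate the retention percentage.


Retention = aged / original * 100
= 35.2 / 49.0 * 100
= 71.8%

71.8%


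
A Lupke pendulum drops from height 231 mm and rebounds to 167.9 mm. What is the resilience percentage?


Resilience = h_rebound / h_drop * 100
= 167.9 / 231 * 100
= 72.7%

72.7%


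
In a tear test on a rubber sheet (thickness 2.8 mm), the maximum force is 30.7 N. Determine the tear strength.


Tear strength = force / thickness
= 30.7 / 2.8
= 10.96 N/mm

10.96 N/mm


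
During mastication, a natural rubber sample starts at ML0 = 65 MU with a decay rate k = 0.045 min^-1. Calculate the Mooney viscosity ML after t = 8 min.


ML = ML0 * exp(-k * t)
ML = 65 * exp(-0.045 * 8)
ML = 65 * 0.6977
ML = 45.35 MU

45.35 MU


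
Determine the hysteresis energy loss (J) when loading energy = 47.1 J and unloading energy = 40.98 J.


Hysteresis loss = loading - unloading
= 47.1 - 40.98
= 6.12 J

6.12 J


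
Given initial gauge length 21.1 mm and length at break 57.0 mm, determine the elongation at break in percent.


Elongation = (Lf - L0) / L0 * 100
= (57.0 - 21.1) / 21.1 * 100
= 35.9 / 21.1 * 100
= 170.1%

170.1%


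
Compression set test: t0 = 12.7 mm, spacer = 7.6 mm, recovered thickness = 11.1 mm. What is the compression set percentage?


CS = (t0 - recovered) / (t0 - ts) * 100
= (12.7 - 11.1) / (12.7 - 7.6) * 100
= 1.6 / 5.1 * 100
= 31.4%

31.4%


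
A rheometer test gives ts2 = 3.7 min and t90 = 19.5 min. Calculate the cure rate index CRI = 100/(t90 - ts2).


CRI = 100 / (t90 - ts2)
= 100 / (19.5 - 3.7)
= 100 / 15.8
= 6.33 min^-1

6.33 min^-1


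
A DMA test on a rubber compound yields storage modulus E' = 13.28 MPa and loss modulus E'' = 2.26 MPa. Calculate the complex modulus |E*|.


|E*| = sqrt(E'^2 + E''^2)
= sqrt(13.28^2 + 2.26^2)
= sqrt(176.3584 + 5.1076)
= 13.471 MPa

13.471 MPa


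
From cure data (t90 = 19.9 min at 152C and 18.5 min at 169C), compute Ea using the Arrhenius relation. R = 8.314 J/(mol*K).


T1 = 425.15 K, T2 = 442.15 K
1/T1 - 1/T2 = 9.0435e-05
ln(t1/t2) = ln(19.9/18.5) = 0.0729
Ea = 8.314 * 0.0729 / 9.0435e-05 = 6706.4432 J/mol
Ea = 6.71 kJ/mol

6.71 kJ/mol


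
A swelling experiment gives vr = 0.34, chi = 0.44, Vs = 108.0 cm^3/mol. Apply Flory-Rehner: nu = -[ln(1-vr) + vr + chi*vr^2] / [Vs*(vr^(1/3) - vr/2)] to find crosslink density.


ln(1 - vr) = ln(1 - 0.34) = -0.4155
Numerator = -((-0.4155) + 0.34 + 0.44 * 0.34^2) = 0.0247
Denominator = 108.0 * (0.34^(1/3) - 0.34/2) = 57.0189
nu = 0.0247 / 57.0189 = 4.3234e-04 mol/cm^3

4.3234e-04 mol/cm^3


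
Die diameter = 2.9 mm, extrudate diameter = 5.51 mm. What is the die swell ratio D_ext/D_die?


Die swell ratio = D_extrudate / D_die
= 5.51 / 2.9
= 1.9

Die swell = 1.9


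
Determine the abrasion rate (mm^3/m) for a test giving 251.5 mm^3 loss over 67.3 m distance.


Rate = volume_loss / distance
= 251.5 / 67.3
= 3.737 mm^3/m

3.737 mm^3/m


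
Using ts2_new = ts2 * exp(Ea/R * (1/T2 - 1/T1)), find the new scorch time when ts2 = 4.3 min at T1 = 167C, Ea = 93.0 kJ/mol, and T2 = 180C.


Convert temperatures: T1 = 167 + 273.15 = 440.15 K, T2 = 180 + 273.15 = 453.15 K
ts2_new = 4.3 * exp(93000 / 8.314 * (1/453.15 - 1/440.15))
1/T2 - 1/T1 = -6.5178e-05
ts2_new = 2.07 min

2.07 min


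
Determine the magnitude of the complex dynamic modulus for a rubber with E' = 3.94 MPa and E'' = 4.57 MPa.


|E*| = sqrt(E'^2 + E''^2)
= sqrt(3.94^2 + 4.57^2)
= sqrt(15.5236 + 20.8849)
= 6.034 MPa

6.034 MPa


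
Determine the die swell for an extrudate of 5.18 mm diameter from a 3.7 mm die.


Die swell ratio = D_extrudate / D_die
= 5.18 / 3.7
= 1.4

Die swell = 1.4


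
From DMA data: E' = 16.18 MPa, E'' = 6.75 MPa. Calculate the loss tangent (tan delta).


tan delta = E'' / E'
= 6.75 / 16.18
= 0.4172

tan delta = 0.4172


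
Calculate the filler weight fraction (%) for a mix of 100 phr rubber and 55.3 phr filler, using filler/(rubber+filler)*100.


Filler % = filler / (rubber + filler) * 100
= 55.3 / (100 + 55.3) * 100
= 55.3 / 155.3 * 100
= 35.61%

35.61%


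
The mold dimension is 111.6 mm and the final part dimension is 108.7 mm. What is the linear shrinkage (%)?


Shrinkage = (mold - part) / mold * 100
= (111.6 - 108.7) / 111.6 * 100
= 2.9 / 111.6 * 100
= 2.6%

2.6%


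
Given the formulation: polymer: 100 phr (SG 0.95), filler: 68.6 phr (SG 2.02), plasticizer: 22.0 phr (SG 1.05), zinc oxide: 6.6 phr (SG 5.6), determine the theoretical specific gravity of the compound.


Sum of weights = 197.2
Volume contributions:
  polymer: 100/0.95 = 105.2632
  filler: 68.6/2.02 = 33.9604
  plasticizer: 22.0/1.05 = 20.9524
  zinc oxide: 6.6/5.6 = 1.1786
Sum of volumes = 161.3545
SG = 197.2 / 161.3545 = 1.222

SG = 1.222


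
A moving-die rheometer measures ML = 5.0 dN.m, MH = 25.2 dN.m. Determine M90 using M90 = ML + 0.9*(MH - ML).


M90 = ML + 0.9 * (MH - ML)
M90 = 5.0 + 0.9 * (25.2 - 5.0)
M90 = 5.0 + 0.9 * 20.2
M90 = 23.18 dN.m

23.18 dN.m


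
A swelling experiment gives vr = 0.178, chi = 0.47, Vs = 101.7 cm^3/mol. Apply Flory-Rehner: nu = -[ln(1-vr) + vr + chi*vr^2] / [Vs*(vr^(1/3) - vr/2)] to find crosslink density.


ln(1 - vr) = ln(1 - 0.178) = -0.1960
Numerator = -((-0.1960) + 0.178 + 0.47 * 0.178^2) = 0.0031
Denominator = 101.7 * (0.178^(1/3) - 0.178/2) = 48.1573
nu = 0.0031 / 48.1573 = 6.4858e-05 mol/cm^3

6.4858e-05 mol/cm^3


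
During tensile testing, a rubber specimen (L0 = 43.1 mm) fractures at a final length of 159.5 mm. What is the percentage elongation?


Elongation = (Lf - L0) / L0 * 100
= (159.5 - 43.1) / 43.1 * 100
= 116.4 / 43.1 * 100
= 270.1%

270.1%


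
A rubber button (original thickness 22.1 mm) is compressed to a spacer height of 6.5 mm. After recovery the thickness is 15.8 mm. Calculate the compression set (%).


CS = (t0 - recovered) / (t0 - ts) * 100
= (22.1 - 15.8) / (22.1 - 6.5) * 100
= 6.3 / 15.6 * 100
= 40.4%

40.4%


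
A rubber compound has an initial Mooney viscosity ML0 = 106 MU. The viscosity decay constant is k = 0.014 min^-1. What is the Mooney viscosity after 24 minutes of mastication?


ML = ML0 * exp(-k * t)
ML = 106 * exp(-0.014 * 24)
ML = 106 * 0.7146
ML = 75.75 MU

75.75 MU


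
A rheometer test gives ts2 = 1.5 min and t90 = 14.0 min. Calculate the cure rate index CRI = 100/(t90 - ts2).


CRI = 100 / (t90 - ts2)
= 100 / (14.0 - 1.5)
= 100 / 12.5
= 8.0 min^-1

8.0 min^-1


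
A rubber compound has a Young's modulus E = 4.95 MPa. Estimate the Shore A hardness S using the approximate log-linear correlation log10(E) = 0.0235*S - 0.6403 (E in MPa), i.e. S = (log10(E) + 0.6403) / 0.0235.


log10(E) = 0.0235*S - 0.6403  =>  S = (log10(E) + 0.6403) / 0.0235
log10(4.95) = 0.694605
S = (0.694605 + 0.6403) / 0.0235 = 1.334905 / 0.0235
S = 56.8

Shore A = 56.8


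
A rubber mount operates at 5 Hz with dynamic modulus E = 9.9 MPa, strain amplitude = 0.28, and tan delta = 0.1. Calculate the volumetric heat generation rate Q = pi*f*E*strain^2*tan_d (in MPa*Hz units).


Q = pi * f * E * strain^2 * tan_d
= pi * 5 * 9.9 * 0.28^2 * 0.1
= pi * 5 * 9.9 * 0.0784 * 0.1
= 1.2192

Q = 1.2192


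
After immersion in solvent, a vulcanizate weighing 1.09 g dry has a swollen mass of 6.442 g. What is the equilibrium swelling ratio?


Q = W_swollen / W_dry
Q = 6.442 / 1.09
Q = 5.91

Q = 5.91


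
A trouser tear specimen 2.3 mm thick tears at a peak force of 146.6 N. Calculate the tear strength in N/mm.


Tear strength = force / thickness
= 146.6 / 2.3
= 63.74 N/mm

63.74 N/mm


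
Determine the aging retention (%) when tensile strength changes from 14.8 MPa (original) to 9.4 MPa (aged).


Retention = aged / original * 100
= 9.4 / 14.8 * 100
= 63.5%

63.5%


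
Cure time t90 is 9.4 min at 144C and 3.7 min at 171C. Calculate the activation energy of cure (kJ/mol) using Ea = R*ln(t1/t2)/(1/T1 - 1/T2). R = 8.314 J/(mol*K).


T1 = 417.15 K, T2 = 444.15 K
1/T1 - 1/T2 = 1.4573e-04
ln(t1/t2) = ln(9.4/3.7) = 0.9324
Ea = 8.314 * 0.9324 / 1.4573e-04 = 53193.6341 J/mol
Ea = 53.19 kJ/mol

53.19 kJ/mol


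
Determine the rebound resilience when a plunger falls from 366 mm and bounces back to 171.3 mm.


Resilience = h_rebound / h_drop * 100
= 171.3 / 366 * 100
= 46.8%

46.8%


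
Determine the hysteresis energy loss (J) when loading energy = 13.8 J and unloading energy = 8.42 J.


Hysteresis loss = loading - unloading
= 13.8 - 8.42
= 5.38 J

5.38 J
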